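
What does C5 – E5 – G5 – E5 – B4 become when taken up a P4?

C5 gives F5
E5 gives A5
G5 gives C6
E5 gives A5
B4 gives E5

F5 A5 C6 A5 E5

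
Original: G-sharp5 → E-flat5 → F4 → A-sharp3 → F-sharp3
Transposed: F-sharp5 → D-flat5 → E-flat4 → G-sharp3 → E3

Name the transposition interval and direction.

down a major second

Take the first pair: G#5 → F#5. G to F spans 2 letter names, so the interval is some kind of second.
F#5 to G#5 is 2 semitones, which makes it a major second; the second version is lower, so the direction is down.
Checking another pair — F#3 → E3 — gives the same interval.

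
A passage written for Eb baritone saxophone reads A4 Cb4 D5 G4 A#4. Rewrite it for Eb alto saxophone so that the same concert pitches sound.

First find concert pitch: the Eb baritone saxophone sounds a major thirteenth below written, so A4 Cb4 D5 G4 A#4 sounds C3 Ebb2 F3 Bb2 C#3.
Then write for Eb alto saxophone: it sounds a major sixth below written, so the part must be a major sixth above concert.
C3 → A3
Ebb2 → Cb3
F3 → D4
Bb2 → G3
C#3 → A#3

A3 Cb3 D4 G3 A#3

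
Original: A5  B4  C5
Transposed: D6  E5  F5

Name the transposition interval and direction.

Take the first pair: A5 → D6. A to D spans 4 letter names, so the interval is some kind of fourth.
A5 to D6 is 5 semitones, which makes it a perfect fourth; the second version is higher, so the direction is up.
Checking another pair — C5 → F5 — gives the same interval.

up a perfect fourth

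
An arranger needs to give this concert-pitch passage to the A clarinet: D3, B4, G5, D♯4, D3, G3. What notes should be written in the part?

The A clarinet sounds a minor third below written, so the written part must be a minor third above concert — transpose each note up.
D3 -> F3
B4 -> D5
G5 -> Bb5
D#4 -> F#4
D3 -> F3
G3 -> Bb3

F3 D5 Bb5 F#4 F3 Bb3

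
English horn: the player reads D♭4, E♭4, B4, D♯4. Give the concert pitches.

Gb3 Ab3 E4 G#3

Written C4 on the English horn sounds as F3, a perfect fifth lower; apply that shift to every note.
Db4 becomes Gb3
Eb4 becomes Ab3
B4 becomes E4
D#4 becomes G#3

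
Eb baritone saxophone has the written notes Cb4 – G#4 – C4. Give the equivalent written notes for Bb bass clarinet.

First find concert pitch: the Eb baritone saxophone sounds a major thirteenth below written, so Cb4 G#4 C4 sounds Ebb2 B2 Eb2.
Then write for Bb bass clarinet: it sounds a major ninth below written, so the part must be a major ninth above concert.
Ebb2 → Fb3
B2 → C#4
Eb2 → F3

Fb3 C#4 F3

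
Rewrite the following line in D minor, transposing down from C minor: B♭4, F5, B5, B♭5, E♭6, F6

C4 G4 C#5 C5 F5 G5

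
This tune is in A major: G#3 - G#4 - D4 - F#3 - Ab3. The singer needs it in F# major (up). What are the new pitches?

E#4 E#5 B4 D#4 F4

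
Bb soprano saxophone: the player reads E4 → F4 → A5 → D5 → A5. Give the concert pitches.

The Bb soprano saxophone sounds a major second below written, so transpose each written note down a major second.
E4 -> D4
F4 -> Eb4
A5 -> G5
D5 -> C5
A5 -> G5

D4 Eb4 G5 C5 G5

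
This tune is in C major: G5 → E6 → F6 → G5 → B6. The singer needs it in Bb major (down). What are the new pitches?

C major to Bb major down is a major second, so every note moves down by that interval.
G5 gives F5
E6 gives D6
F6 gives Eb6
G5 gives F5
B6 gives A6

F5 D6 Eb6 F5 A6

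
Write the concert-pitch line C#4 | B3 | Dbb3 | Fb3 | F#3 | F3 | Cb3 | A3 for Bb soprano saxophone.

D#4 C#4 Ebb3 Gb3 G#3 G3 Db3 B3

The Bb soprano saxophone sounds a major second below written, so the written part must be a major second above concert — transpose each note up.
C#4 gives D#4
B3 gives C#4
Dbb3 gives Ebb3
Fb3 gives Gb3
F#3 gives G#3
F3 gives G3
Cb3 gives Db3
A3 gives B3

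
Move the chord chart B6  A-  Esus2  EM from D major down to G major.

E6 D- Asus2 AM

D major down to G major is a perfect fifth; each chord root moves by that interval while the quality stays the same.
B6: root B down a perfect fifth → E, giving E6.
A-: root A down a perfect fifth → D, giving D-.
Esus2: root E down a perfect fifth → A, giving Asus2.
EM: root E down a perfect fifth → A, giving AM.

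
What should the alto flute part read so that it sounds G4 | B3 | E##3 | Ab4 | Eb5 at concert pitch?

The alto flute sounds a perfect fourth below written, so the written part must be a perfect fourth above concert — transpose each note up.
G4 gives C5
B3 gives E4
E##3 gives A##3
Ab4 gives Db5
Eb5 gives Ab5

C5 E4 A##3 Db5 Ab5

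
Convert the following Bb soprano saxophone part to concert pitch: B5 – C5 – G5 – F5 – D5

A5 Bb4 F5 Eb5 C5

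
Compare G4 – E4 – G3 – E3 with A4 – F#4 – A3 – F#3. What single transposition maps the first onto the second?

up a major second

From G4 to A4 is 2 letter names — a second of some quality.
G4 to A4 is 2 semitones, which makes it a major second; the second version is higher, so the direction is up.
Checking another pair — E3 → F#3 — gives the same interval.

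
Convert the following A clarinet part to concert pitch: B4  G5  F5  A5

G#4 E5 D5 F#5

Written C4 on the A clarinet sounds as A3, a minor third lower; apply that shift to every note.
B4 → G#4
G5 → E5
F5 → D5
A5 → F#5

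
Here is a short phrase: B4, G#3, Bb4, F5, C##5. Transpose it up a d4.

Eb5 C4 Ebb5 Bbb5 F#5

A diminished fourth up from B4 gives Eb5.
G#3: a fourth up reaches C, and 4 semitones makes it C4.
Bb4 up a diminished fourth is Ebb5.
F5: a fourth up reaches B, and 4 semitones makes it Bbb5.
A diminished fourth up from C##5 gives F#5.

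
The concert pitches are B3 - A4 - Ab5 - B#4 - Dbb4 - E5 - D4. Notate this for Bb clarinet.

Written C4 sounds as Bb3 on the Bb clarinet, so concert pitches are written a major second up.
B3 gives C#4
A4 gives B4
Ab5 gives Bb5
B#4 gives C##5
Dbb4 gives Ebb4
E5 gives F#5
D4 gives E4

C#4 B4 Bb5 C##5 Ebb4 F#5 E4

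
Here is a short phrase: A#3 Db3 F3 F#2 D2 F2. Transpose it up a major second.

B#3 Eb3 G3 G#2 E2 G2

A#3 to B#3
Db3 to Eb3
F3 to G3
F#2 to G#2
D2 to E2
F2 to G2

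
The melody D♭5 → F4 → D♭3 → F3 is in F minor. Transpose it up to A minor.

F minor to A minor up is a major third, so every note moves up by that interval.
Db5 -> F5
F4 -> A4
Db3 -> F3
F3 -> A3

F5 A4 F3 A3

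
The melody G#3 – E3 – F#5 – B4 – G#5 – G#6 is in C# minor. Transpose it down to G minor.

From C# down to G is an augmented fourth; apply that to each pitch.
G#3 gives D3
E3 gives Bb2
F#5 gives C5
B4 gives F4
G#5 gives D5
G#6 gives D6

D3 Bb2 C5 F4 D5 D6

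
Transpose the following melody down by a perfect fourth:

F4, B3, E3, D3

A perfect fourth down from F4 gives C4.
B3 down a perfect fourth is F#3.
E3: a fourth down reaches B, and 5 semitones makes it B2.
D3 down a perfect fourth is A2.

C4 F#3 B2 A2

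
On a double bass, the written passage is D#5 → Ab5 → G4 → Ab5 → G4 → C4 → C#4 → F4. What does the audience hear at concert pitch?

Written C4 on the double bass sounds as C3, a perfect octave lower; apply that shift to every note.
D#5 gives D#4
Ab5 gives Ab4
G4 gives G3
Ab5 gives Ab4
G4 gives G3
C4 gives C3
C#4 gives C#3
F4 gives F3

D#4 Ab4 G3 Ab4 G3 C3 C#3 F3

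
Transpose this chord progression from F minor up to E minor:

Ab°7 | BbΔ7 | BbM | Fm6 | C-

G°7 AΔ7 AM Em6 B-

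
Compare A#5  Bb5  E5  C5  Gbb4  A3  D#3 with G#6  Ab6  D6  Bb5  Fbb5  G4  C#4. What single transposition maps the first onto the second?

up a minor seventh

Take the first pair: A#5 → G#6. A to G spans 7 letter names, so the interval is some kind of seventh.
A#5 to G#6 is 10 semitones, which makes it a minor seventh; the second version is higher, so the direction is up.
Checking another pair — D#3 → C#4 — gives the same interval.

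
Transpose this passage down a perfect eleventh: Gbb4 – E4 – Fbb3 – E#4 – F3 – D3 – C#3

Gbb4 -> Dbb3
E4 -> B2
Fbb3 -> Cbb2
E#4 -> B#2
F3 -> C2
D3 -> A1
C#3 -> G#1

Dbb3 B2 Cbb2 B#2 C2 A1 G#1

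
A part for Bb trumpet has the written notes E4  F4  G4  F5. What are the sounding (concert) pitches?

D4 Eb4 F4 Eb5

The Bb trumpet sounds a major second below written, so transpose each written note down a major second.
E4 to D4
F4 to Eb4
G4 to F4
F5 to Eb5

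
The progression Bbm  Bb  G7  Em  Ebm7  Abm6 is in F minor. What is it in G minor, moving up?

Cm C A7 F#m Fm7 Bbm6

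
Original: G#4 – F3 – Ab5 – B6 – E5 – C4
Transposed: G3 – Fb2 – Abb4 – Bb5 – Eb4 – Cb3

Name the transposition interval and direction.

down an augmented octave

Take the first pair: G#4 → G3. G to G spans 8 letter names, so the interval is some kind of octave.
G3 to G#4 is 13 semitones, which makes it an augmented octave; the second version is lower, so the direction is down.
Checking another pair — C4 → Cb3 — gives the same interval.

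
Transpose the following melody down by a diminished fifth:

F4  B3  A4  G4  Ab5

B3 E#3 D#4 C#4 D5

F4 down a diminished fifth is B3.
B3: a fifth down reaches E, and 6 semitones makes it E#3.
A4: a fifth down reaches D, and 6 semitones makes it D#4.
G4: a fifth down reaches C, and 6 semitones makes it C#4.
Ab5 down a diminished fifth is D5.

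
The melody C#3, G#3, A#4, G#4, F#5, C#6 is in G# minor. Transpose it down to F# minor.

B2 F#3 G#4 F#4 E5 B5

From G# down to F# is a major second; apply that to each pitch.
C#3 -> B2
G#3 -> F#3
A#4 -> G#4
G#4 -> F#4
F#5 -> E5
C#6 -> B5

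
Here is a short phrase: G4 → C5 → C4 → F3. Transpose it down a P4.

A perfect fourth down from G4 gives D4.
A perfect fourth down from C5 gives G4.
A perfect fourth down from C4 gives G3.
F3 down a perfect fourth is C3.

D4 G4 G3 C3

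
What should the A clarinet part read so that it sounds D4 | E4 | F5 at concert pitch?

The A clarinet sounds a minor third below written, so the written part must be a minor third above concert — transpose each note up.
D4 becomes F4
E4 becomes G4
F5 becomes Ab5

F4 G4 Ab5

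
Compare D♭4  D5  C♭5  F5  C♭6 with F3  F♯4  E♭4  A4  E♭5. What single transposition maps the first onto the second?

From Db4 to F3 is 6 letter names — a sixth of some quality.
F3 to Db4 is 8 semitones, which makes it a minor sixth; the second version is lower, so the direction is down.
Checking another pair — Cb6 → Eb5 — gives the same interval.

down a minor sixth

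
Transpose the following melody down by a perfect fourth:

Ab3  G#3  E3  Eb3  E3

Ab3 to Eb3
G#3 to D#3
E3 to B2
Eb3 to Bb2
E3 to B2

Eb3 D#3 B2 Bb2 B2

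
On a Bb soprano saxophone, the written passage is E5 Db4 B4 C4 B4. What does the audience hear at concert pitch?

Written C4 on the Bb soprano saxophone sounds as Bb3, a major second lower; apply that shift to every note.
E5 → D5
Db4 → Cb4
B4 → A4
C4 → Bb3
B4 → A4

D5 Cb4 A4 Bb3 A4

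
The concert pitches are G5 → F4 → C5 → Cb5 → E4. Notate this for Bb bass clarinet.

A6 G5 D6 Db6 F#5

The Bb bass clarinet sounds a major ninth below written, so the written part must be a major ninth above concert — transpose each note up.
G5 becomes A6
F4 becomes G5
C5 becomes D6
Cb5 becomes Db6
E4 becomes F#5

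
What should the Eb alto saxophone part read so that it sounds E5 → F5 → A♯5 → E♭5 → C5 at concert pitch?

C#6 D6 F##6 C6 A5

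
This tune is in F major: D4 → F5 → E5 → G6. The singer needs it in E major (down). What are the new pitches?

F major to E major down is a minor second, so every note moves down by that interval.
D4 gives C#4
F5 gives E5
E5 gives D#5
G6 gives F#6

C#4 E5 D#5 F#6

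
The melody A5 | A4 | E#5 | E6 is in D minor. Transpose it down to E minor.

B4 B3 F##4 F#5

D minor to E minor down is a minor seventh, so every note moves down by that interval.
A5 becomes B4
A4 becomes B3
E#5 becomes F##4
E6 becomes F#5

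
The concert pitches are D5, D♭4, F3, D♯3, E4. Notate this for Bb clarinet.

E5 Eb4 G3 E#3 F#4

Written C4 sounds as Bb3 on the Bb clarinet, so concert pitches are written a major second up.
D5 gives E5
Db4 gives Eb4
F3 gives G3
D#3 gives E#3
E4 gives F#4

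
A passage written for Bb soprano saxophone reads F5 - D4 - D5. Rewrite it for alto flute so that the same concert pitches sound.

First find concert pitch: the Bb soprano saxophone sounds a major second below written, so F5 D4 D5 sounds Eb5 C4 C5.
Then write for alto flute: it sounds a perfect fourth below written, so the part must be a perfect fourth above concert.
Eb5 → Ab5
C4 → F4
C5 → F5

Ab5 F4 F5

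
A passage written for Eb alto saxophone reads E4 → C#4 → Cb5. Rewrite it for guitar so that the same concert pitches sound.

G4 E4 Ebb5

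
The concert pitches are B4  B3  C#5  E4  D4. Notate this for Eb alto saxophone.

G#5 G#4 A#5 C#5 B4

The Eb alto saxophone sounds a major sixth below written, so the written part must be a major sixth above concert — transpose each note up.
B4 gives G#5
B3 gives G#4
C#5 gives A#5
E4 gives C#5
D4 gives B4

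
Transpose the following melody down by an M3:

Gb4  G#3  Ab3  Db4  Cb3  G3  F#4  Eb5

Ebb4 E3 Fb3 Bbb3 Abb2 Eb3 D4 Cb5

Gb4 to Ebb4
G#3 to E3
Ab3 to Fb3
Db4 to Bbb3
Cb3 to Abb2
G3 to Eb3
F#4 to D4
Eb5 to Cb5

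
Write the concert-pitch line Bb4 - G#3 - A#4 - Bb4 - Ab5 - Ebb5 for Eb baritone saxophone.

The Eb baritone saxophone sounds a major thirteenth below written, so the written part must be a major thirteenth above concert — transpose each note up.
Bb4 becomes G6
G#3 becomes E#5
A#4 becomes F##6
Bb4 becomes G6
Ab5 becomes F7
Ebb5 becomes Cb7

G6 E#5 F##6 G6 F7 Cb7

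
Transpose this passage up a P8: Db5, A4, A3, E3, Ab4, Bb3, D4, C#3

Db5 up a perfect octave is Db6.
A perfect octave up from A4 gives A5.
A3 up a perfect octave is A4.
E3 up a perfect octave is E4.
Ab4: an octave up reaches A, and 12 semitones makes it Ab5.
A perfect octave up from Bb3 gives Bb4.
D4 up a perfect octave is D5.
C#3: an octave up reaches C, and 12 semitones makes it C#4.

Db6 A5 A4 E4 Ab5 Bb4 D5 C#4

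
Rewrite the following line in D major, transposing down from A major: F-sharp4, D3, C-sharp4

B3 G2 F#3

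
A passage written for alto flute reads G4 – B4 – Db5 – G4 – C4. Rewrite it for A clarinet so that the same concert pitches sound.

F4 A4 Cb5 F4 Bb3

First find concert pitch: the alto flute sounds a perfect fourth below written, so G4 B4 Db5 G4 C4 sounds D4 F#4 Ab4 D4 G3.
Then write for A clarinet: it sounds a minor third below written, so the part must be a minor third above concert.
D4 → F4
F#4 → A4
Ab4 → Cb5
D4 → F4
G3 → Bb3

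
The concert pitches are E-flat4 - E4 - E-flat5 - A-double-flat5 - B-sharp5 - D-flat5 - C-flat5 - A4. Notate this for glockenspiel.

The glockenspiel sounds a perfect fifteenth above written, so the written part must be a perfect fifteenth below concert — transpose each note down.
Eb4 → Eb2
E4 → E2
Eb5 → Eb3
Abb5 → Abb3
B#5 → B#3
Db5 → Db3
Cb5 → Cb3
A4 → A2

Eb2 E2 Eb3 Abb3 B#3 Db3 Cb3 A2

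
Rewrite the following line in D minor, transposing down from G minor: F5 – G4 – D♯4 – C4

From G down to D is a perfect fourth; apply that to each pitch.
F5 gives C5
G4 gives D4
D#4 gives A#3
C4 gives G3

C5 D4 A#3 G3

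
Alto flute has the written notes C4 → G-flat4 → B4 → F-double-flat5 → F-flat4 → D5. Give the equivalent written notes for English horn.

First find concert pitch: the alto flute sounds a perfect fourth below written, so C4 G-flat4 B4 F-double-flat5 F-flat4 D5 sounds G3 Db4 F#4 Cbb5 Cb4 A4.
Then write for English horn: it sounds a perfect fifth below written, so the part must be a perfect fifth above concert.
G3 → D4
Db4 → Ab4
F#4 → C#5
Cbb5 → Gbb5
Cb4 → Gb4
A4 → E5

D4 Ab4 C#5 Gbb5 Gb4 E5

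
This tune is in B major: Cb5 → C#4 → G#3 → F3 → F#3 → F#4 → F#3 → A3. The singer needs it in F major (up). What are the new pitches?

Gbb5 G4 D4 Cb4 C4 C5 C4 Eb4

From B up to F is a diminished fifth; apply that to each pitch.
Cb5 -> Gbb5
C#4 -> G4
G#3 -> D4
F3 -> Cb4
F#3 -> C4
F#4 -> C5
F#3 -> C4
A3 -> Eb4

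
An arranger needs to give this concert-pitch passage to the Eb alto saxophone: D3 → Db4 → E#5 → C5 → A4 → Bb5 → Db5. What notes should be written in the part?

The Eb alto saxophone sounds a major sixth below written, so the written part must be a major sixth above concert — transpose each note up.
D3 -> B3
Db4 -> Bb4
E#5 -> C##6
C5 -> A5
A4 -> F#5
Bb5 -> G6
Db5 -> Bb5

B3 Bb4 C##6 A5 F#5 G6 Bb5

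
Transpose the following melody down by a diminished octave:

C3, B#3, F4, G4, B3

C3 gives C#2
B#3 gives B##2
F4 gives F#3
G4 gives G#3
B3 gives B#2

C#2 B##2 F#3 G#3 B#2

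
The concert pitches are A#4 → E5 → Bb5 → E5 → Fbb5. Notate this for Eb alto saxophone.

F##5 C#6 G6 C#6 Dbb6

The Eb alto saxophone sounds a major sixth below written, so the written part must be a major sixth above concert — transpose each note up.
A#4 gives F##5
E5 gives C#6
Bb5 gives G6
E5 gives C#6
Fbb5 gives Dbb6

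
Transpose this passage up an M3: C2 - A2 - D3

E2 C#3 F#3

C2 → E2
A2 → C#3
D3 → F#3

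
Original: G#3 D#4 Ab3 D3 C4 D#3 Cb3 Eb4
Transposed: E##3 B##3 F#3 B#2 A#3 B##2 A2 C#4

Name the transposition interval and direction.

From G#3 to E##3 is 3 letter names — a third of some quality.
E##3 to G#3 is 2 semitones, which makes it a diminished third; the second version is lower, so the direction is down.
Checking another pair — Eb4 → C#4 — gives the same interval.

down a diminished third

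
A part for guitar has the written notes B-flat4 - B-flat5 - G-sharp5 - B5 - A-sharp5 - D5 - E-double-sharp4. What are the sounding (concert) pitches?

Bb3 Bb4 G#4 B4 A#4 D4 E##3

The guitar sounds a perfect octave below written, so transpose each written note down a perfect octave.
Bb4 → Bb3
Bb5 → Bb4
G#5 → G#4
B5 → B4
A#5 → A#4
D5 → D4
E##4 → E##3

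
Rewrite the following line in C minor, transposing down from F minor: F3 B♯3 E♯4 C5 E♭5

C3 F##3 B#3 G4 Bb4

F minor to C minor down is a perfect fourth, so every note moves down by that interval.
F3 gives C3
B#3 gives F##3
E#4 gives B#3
C5 gives G4
Eb5 gives Bb4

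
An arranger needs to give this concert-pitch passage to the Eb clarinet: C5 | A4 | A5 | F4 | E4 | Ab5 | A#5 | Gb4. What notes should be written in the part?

The Eb clarinet sounds a minor third above written, so the written part must be a minor third below concert — transpose each note down.
C5 gives A4
A4 gives F#4
A5 gives F#5
F4 gives D4
E4 gives C#4
Ab5 gives F5
A#5 gives F##5
Gb4 gives Eb4

A4 F#4 F#5 D4 C#4 F5 F##5 Eb4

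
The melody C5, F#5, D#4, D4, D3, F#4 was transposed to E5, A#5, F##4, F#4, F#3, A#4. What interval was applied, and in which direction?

up a major third

From C5 to E5 is 3 letter names — a third of some quality.
C5 to E5 is 4 semitones, which makes it a major third; the second version is higher, so the direction is up.
Checking another pair — F#4 → A#4 — gives the same interval.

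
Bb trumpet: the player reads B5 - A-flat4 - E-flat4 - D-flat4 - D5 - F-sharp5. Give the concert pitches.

A5 Gb4 Db4 Cb4 C5 E5

Written C4 on the Bb trumpet sounds as Bb3, a major second lower; apply that shift to every note.
B5 → A5
Ab4 → Gb4
Eb4 → Db4
Db4 → Cb4
D5 → C5
F#5 → E5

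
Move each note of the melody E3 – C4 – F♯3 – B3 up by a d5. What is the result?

E3 -> Bb3
C4 -> Gb4
F#3 -> C4
B3 -> F4

Bb3 Gb4 C4 F4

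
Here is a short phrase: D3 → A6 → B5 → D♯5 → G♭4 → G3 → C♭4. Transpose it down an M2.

D3 becomes C3
A6 becomes G6
B5 becomes A5
D#5 becomes C#5
Gb4 becomes Fb4
G3 becomes F3
Cb4 becomes Bbb3

C3 G6 A5 C#5 Fb4 F3 Bbb3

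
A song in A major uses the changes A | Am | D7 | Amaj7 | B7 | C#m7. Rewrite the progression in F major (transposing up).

F Fm Bb7 Fmaj7 G7 Am7

A major up to F major is a minor sixth; each chord root moves by that interval while the quality stays the same.
A: root A up a minor sixth → F, giving F.
Am: root A up a minor sixth → F, giving Fm.
D7: root D up a minor sixth → Bb, giving Bb7.
Amaj7: root A up a minor sixth → F, giving Fmaj7.
B7: root B up a minor sixth → G, giving G7.
C#m7: root C# up a minor sixth → A, giving Am7.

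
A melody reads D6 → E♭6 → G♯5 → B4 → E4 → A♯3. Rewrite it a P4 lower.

A5 Bb5 D#5 F#4 B3 E#3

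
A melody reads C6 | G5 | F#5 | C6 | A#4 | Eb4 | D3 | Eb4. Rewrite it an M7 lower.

C6 to Db5
G5 to Ab4
F#5 to G4
C6 to Db5
A#4 to B3
Eb4 to Fb3
D3 to Eb2
Eb4 to Fb3

Db5 Ab4 G4 Db5 B3 Fb3 Eb2 Fb3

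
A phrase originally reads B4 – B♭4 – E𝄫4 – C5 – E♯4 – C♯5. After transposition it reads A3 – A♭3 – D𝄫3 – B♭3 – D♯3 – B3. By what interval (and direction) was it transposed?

down a major ninth

Take the first pair: B4 → A3. B to A spans 9 letter names, so the interval is some kind of ninth.
A3 to B4 is 14 semitones, which makes it a major ninth; the second version is lower, so the direction is down.
Checking another pair — C#5 → B3 — gives the same interval.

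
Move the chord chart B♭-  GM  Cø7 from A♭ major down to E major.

F#- D#M G#ø7

A♭ major down to E major is a diminished fourth; each chord root moves by that interval while the quality stays the same.
B♭-: root B♭ down a diminished fourth → F#, giving F#-.
GM: root G down a diminished fourth → D#, giving D#M.
Cø7: root C down a diminished fourth → G#, giving G#ø7.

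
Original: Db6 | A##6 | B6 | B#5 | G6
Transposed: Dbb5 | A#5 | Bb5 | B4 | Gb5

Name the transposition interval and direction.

down an augmented octave

Take the first pair: Db6 → Dbb5. D to D spans 8 letter names, so the interval is some kind of octave.
Dbb5 to Db6 is 13 semitones, which makes it an augmented octave; the second version is lower, so the direction is down.
Checking another pair — G6 → Gb5 — gives the same interval.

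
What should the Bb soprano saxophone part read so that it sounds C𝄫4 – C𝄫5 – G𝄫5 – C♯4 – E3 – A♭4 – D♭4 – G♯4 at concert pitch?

The Bb soprano saxophone sounds a major second below written, so the written part must be a major second above concert — transpose each note up.
Cbb4 becomes Dbb4
Cbb5 becomes Dbb5
Gbb5 becomes Abb5
C#4 becomes D#4
E3 becomes F#3
Ab4 becomes Bb4
Db4 becomes Eb4
G#4 becomes A#4

Dbb4 Dbb5 Abb5 D#4 F#3 Bb4 Eb4 A#4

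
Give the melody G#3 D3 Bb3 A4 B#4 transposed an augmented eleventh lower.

D2 Ab1 Fb2 Eb3 F#3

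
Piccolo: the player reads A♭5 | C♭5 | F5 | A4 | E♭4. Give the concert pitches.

The piccolo sounds a perfect octave above written, so transpose each written note up a perfect octave.
Ab5 → Ab6
Cb5 → Cb6
F5 → F6
A4 → A5
Eb4 → Eb5

Ab6 Cb6 F6 A5 Eb5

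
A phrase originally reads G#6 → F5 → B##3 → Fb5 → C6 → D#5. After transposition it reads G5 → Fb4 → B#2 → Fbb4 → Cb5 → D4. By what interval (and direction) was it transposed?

down an augmented octave

Take the first pair: G#6 → G5. G to G spans 8 letter names, so the interval is some kind of octave.
G5 to G#6 is 13 semitones, which makes it an augmented octave; the second version is lower, so the direction is down.
Checking another pair — D#5 → D4 — gives the same interval.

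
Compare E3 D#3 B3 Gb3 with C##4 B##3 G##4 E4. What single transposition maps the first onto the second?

up an augmented sixth

From E3 to C##4 is 6 letter names — a sixth of some quality.
E3 to C##4 is 10 semitones, which makes it an augmented sixth; the second version is higher, so the direction is up.
Checking another pair — Gb3 → E4 — gives the same interval.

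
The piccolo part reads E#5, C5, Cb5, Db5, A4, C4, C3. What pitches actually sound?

Written C4 on the piccolo sounds as C5, a perfect octave higher; apply that shift to every note.
E#5 -> E#6
C5 -> C6
Cb5 -> Cb6
Db5 -> Db6
A4 -> A5
C4 -> C5
C3 -> C4

E#6 C6 Cb6 Db6 A5 C5 C4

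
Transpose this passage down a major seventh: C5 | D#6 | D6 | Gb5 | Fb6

Db4 E5 Eb5 Abb4 Gbb5

A major seventh down from C5 gives Db4.
A major seventh down from D#6 gives E5.
D6 down a major seventh is Eb5.
A major seventh down from Gb5 gives Abb4.
Fb6 down a major seventh is Gbb5.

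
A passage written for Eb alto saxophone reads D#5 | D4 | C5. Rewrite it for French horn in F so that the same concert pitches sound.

C#5 C4 Bb4

First find concert pitch: the Eb alto saxophone sounds a major sixth below written, so D#5 D4 C5 sounds F#4 F3 Eb4.
Then write for French horn in F: it sounds a perfect fifth below written, so the part must be a perfect fifth above concert.
F#4 → C#5
F3 → C4
Eb4 → Bb4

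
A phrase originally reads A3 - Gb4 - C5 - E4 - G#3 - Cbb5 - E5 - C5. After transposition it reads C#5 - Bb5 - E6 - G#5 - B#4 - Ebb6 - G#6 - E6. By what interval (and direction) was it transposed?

up a major tenth

Take the first pair: A3 → C#5. A to C spans 10 letter names, so the interval is some kind of tenth.
A3 to C#5 is 16 semitones, which makes it a major tenth; the second version is higher, so the direction is up.
Checking another pair — C5 → E6 — gives the same interval.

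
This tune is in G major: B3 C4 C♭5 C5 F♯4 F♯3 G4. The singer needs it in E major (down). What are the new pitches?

G#3 A3 Ab4 A4 D#4 D#3 E4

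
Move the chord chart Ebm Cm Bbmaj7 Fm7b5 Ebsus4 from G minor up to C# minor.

Am F#m Emaj7 Bm7b5 Asus4

G minor up to C# minor is an augmented fourth; each chord root moves by that interval while the quality stays the same.
Ebm: root Eb up an augmented fourth → A, giving Am.
Cm: root C up an augmented fourth → F#, giving F#m.
Bbmaj7: root Bb up an augmented fourth → E, giving Emaj7.
Fm7b5: root F up an augmented fourth → B, giving Bm7b5.
Ebsus4: root Eb up an augmented fourth → A, giving Asus4.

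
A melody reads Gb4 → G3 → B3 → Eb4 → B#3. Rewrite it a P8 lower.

Gb4 -> Gb3
G3 -> G2
B3 -> B2
Eb4 -> Eb3
B#3 -> B#2

Gb3 G2 B2 Eb3 B#2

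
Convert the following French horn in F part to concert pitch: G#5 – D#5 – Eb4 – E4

The French horn in F sounds a perfect fifth below written, so transpose each written note down a perfect fifth.
G#5 to C#5
D#5 to G#4
Eb4 to Ab3
E4 to A3

C#5 G#4 Ab3 A3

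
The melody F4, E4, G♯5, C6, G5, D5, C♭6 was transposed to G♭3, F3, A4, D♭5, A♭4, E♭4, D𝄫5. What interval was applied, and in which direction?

Take the first pair: F4 → Gb3. F to G spans 7 letter names, so the interval is some kind of seventh.
Gb3 to F4 is 11 semitones, which makes it a major seventh; the second version is lower, so the direction is down.
Checking another pair — Cb6 → Dbb5 — gives the same interval.

down a major seventh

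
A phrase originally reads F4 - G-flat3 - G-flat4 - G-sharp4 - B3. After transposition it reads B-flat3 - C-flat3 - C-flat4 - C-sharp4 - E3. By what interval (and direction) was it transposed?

down a perfect fifth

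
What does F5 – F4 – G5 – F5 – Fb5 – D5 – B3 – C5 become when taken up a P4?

F5: a fourth up reaches B, and 5 semitones makes it Bb5.
A perfect fourth up from F4 gives Bb4.
G5 up a perfect fourth is C6.
F5 up a perfect fourth is Bb5.
Fb5: a fourth up reaches B, and 5 semitones makes it Bbb5.
A perfect fourth up from D5 gives G5.
B3 up a perfect fourth is E4.
A perfect fourth up from C5 gives F5.

Bb5 Bb4 C6 Bb5 Bbb5 G5 E4 F5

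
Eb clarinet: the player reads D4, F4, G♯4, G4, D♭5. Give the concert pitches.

Written C4 on the Eb clarinet sounds as Eb4, a minor third higher; apply that shift to every note.
D4 becomes F4
F4 becomes Ab4
G#4 becomes B4
G4 becomes Bb4
Db5 becomes Fb5

F4 Ab4 B4 Bb4 Fb5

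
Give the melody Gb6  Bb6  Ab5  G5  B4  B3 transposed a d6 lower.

B5 D#6 C#5 B#4 D##4 D##3

Gb6 → B5
Bb6 → D#6
Ab5 → C#5
G5 → B#4
B4 → D##4
B3 → D##3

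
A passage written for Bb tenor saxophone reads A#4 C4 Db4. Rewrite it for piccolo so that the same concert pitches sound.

First find concert pitch: the Bb tenor saxophone sounds a major ninth below written, so A#4 C4 Db4 sounds G#3 Bb2 Cb3.
Then write for piccolo: it sounds a perfect octave above written, so the part must be a perfect octave below concert.
G#3 → G#2
Bb2 → Bb1
Cb3 → Cb2

G#2 Bb1 Cb2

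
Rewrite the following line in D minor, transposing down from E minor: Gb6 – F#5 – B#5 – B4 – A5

Fb6 E5 A#5 A4 G5

From E down to D is a major second; apply that to each pitch.
Gb6 gives Fb6
F#5 gives E5
B#5 gives A#5
B4 gives A4
A5 gives G5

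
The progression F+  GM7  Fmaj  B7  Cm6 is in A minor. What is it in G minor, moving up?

A minor up to G minor is a minor seventh; each chord root moves by that interval while the quality stays the same.
F+: root F up a minor seventh → Eb, giving Eb+.
GM7: root G up a minor seventh → F, giving FM7.
Fmaj: root F up a minor seventh → Eb, giving Ebmaj.
B7: root B up a minor seventh → A, giving A7.
Cm6: root C up a minor seventh → Bb, giving Bbm6.

Eb+ FM7 Ebmaj A7 Bbm6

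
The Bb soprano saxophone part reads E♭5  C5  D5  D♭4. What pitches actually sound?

Db5 Bb4 C5 Cb4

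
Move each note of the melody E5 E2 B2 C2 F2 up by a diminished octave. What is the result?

A diminished octave up from E5 gives Eb6.
E2 up a diminished octave is Eb3.
B2 up a diminished octave is Bb3.
C2 up a diminished octave is Cb3.
F2: an octave up reaches F, and 11 semitones makes it Fb3.

Eb6 Eb3 Bb3 Cb3 Fb3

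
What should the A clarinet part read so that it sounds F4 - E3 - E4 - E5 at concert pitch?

Ab4 G3 G4 G5

The A clarinet sounds a minor third below written, so the written part must be a minor third above concert — transpose each note up.
F4 -> Ab4
E3 -> G3
E4 -> G4
E5 -> G5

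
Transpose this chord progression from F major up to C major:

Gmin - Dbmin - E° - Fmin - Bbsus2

Dmin Abmin B° Cmin Fsus2

F major up to C major is a perfect fifth; each chord root moves by that interval while the quality stays the same.
Gmin: root G up a perfect fifth → D, giving Dmin.
Dbmin: root Db up a perfect fifth → Ab, giving Abmin.
E°: root E up a perfect fifth → B, giving B°.
Fmin: root F up a perfect fifth → C, giving Cmin.
Bbsus2: root Bb up a perfect fifth → F, giving Fsus2.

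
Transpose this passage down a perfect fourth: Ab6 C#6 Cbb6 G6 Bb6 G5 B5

Eb6 G#5 Gbb5 D6 F6 D5 F#5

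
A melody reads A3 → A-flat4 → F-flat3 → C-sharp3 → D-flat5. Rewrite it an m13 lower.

A3 to C#2
Ab4 to C3
Fb3 to Ab1
C#3 to E#1
Db5 to F3

C#2 C3 Ab1 E#1 F3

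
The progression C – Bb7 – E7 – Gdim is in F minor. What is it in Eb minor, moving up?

F minor up to Eb minor is a minor seventh; each chord root moves by that interval while the quality stays the same.
C: root C up a minor seventh → Bb, giving Bb.
Bb7: root Bb up a minor seventh → Ab, giving Ab7.
E7: root E up a minor seventh → D, giving D7.
Gdim: root G up a minor seventh → F, giving Fdim.

Bb Ab7 D7 Fdim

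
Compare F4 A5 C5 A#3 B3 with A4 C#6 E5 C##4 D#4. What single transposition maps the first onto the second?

up a major third

Take the first pair: F4 → A4. F to A spans 3 letter names, so the interval is some kind of third.
F4 to A4 is 4 semitones, which makes it a major third; the second version is higher, so the direction is up.
Checking another pair — B3 → D#4 — gives the same interval.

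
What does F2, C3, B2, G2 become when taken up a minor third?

F2 to Ab2
C3 to Eb3
B2 to D3
G2 to Bb2

Ab2 Eb3 D3 Bb2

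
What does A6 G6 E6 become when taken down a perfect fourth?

E6 D6 B5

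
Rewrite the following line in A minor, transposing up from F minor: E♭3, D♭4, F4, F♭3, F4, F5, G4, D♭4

G3 F4 A4 Ab3 A4 A5 B4 F4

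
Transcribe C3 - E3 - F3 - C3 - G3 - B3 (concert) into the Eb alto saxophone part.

The Eb alto saxophone sounds a major sixth below written, so the written part must be a major sixth above concert — transpose each note up.
C3 → A3
E3 → C#4
F3 → D4
C3 → A3
G3 → E4
B3 → G#4

A3 C#4 D4 A3 E4 G#4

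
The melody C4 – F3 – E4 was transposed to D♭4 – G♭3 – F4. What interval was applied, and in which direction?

Take the first pair: C4 → Db4. C to D spans 2 letter names, so the interval is some kind of second.
C4 to Db4 is 1 semitone, which makes it a minor second; the second version is higher, so the direction is up.
Checking another pair — E4 → F4 — gives the same interval.

up a minor second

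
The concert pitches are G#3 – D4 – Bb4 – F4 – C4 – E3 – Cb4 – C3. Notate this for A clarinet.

B3 F4 Db5 Ab4 Eb4 G3 Ebb4 Eb3

Written C4 sounds as A3 on the A clarinet, so concert pitches are written a minor third up.
G#3 becomes B3
D4 becomes F4
Bb4 becomes Db5
F4 becomes Ab4
C4 becomes Eb4
E3 becomes G3
Cb4 becomes Ebb4
C3 becomes Eb3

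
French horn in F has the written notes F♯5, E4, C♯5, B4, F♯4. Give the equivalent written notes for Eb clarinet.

G#4 F#3 D#4 C#4 G#3

First find concert pitch: the French horn in F sounds a perfect fifth below written, so F♯5 E4 C♯5 B4 F♯4 sounds B4 A3 F#4 E4 B3.
Then write for Eb clarinet: it sounds a minor third above written, so the part must be a minor third below concert.
B4 → G#4
A3 → F#3
F#4 → D#4
E4 → C#4
B3 → G#3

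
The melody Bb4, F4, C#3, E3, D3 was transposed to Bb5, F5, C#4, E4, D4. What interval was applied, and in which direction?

up a perfect octave

Take the first pair: Bb4 → Bb5. B to B spans 8 letter names, so the interval is some kind of octave.
Bb4 to Bb5 is 12 semitones, which makes it a perfect octave; the second version is higher, so the direction is up.
Checking another pair — D3 → D4 — gives the same interval.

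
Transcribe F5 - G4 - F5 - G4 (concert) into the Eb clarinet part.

D5 E4 D5 E4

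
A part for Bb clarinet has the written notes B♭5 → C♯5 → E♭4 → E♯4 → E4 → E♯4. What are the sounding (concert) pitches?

Ab5 B4 Db4 D#4 D4 D#4

Written C4 on the Bb clarinet sounds as Bb3, a major second lower; apply that shift to every note.
Bb5 becomes Ab5
C#5 becomes B4
Eb4 becomes Db4
E#4 becomes D#4
E4 becomes D4
E#4 becomes D#4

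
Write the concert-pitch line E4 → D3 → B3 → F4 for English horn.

B4 A3 F#4 C5

The English horn sounds a perfect fifth below written, so the written part must be a perfect fifth above concert — transpose each note up.
E4 becomes B4
D3 becomes A3
B3 becomes F#4
F4 becomes C5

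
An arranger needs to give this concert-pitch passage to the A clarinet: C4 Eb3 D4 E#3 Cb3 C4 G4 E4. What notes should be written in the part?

Eb4 Gb3 F4 G#3 Ebb3 Eb4 Bb4 G4

The A clarinet sounds a minor third below written, so the written part must be a minor third above concert — transpose each note up.
C4 to Eb4
Eb3 to Gb3
D4 to F4
E#3 to G#3
Cb3 to Ebb3
C4 to Eb4
G4 to Bb4
E4 to G4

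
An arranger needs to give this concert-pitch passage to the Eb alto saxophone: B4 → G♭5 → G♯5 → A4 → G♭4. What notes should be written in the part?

G#5 Eb6 E#6 F#5 Eb5

The Eb alto saxophone sounds a major sixth below written, so the written part must be a major sixth above concert — transpose each note up.
B4 -> G#5
Gb5 -> Eb6
G#5 -> E#6
A4 -> F#5
Gb4 -> Eb5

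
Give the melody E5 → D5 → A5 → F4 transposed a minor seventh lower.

F#4 E4 B4 G3

E5 -> F#4
D5 -> E4
A5 -> B4
F4 -> G3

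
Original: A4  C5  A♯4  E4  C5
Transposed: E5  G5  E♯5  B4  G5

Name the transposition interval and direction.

Take the first pair: A4 → E5. A to E spans 5 letter names, so the interval is some kind of fifth.
A4 to E5 is 7 semitones, which makes it a perfect fifth; the second version is higher, so the direction is up.
Checking another pair — C5 → G5 — gives the same interval.

up a perfect fifth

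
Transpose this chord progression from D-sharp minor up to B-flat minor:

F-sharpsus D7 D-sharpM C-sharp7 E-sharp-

Dbsus Bbb7 BbM Ab7 C-

D-sharp minor up to B-flat minor is a diminished sixth; each chord root moves by that interval while the quality stays the same.
F-sharpsus: root F-sharp up a diminished sixth → Db, giving Dbsus.
D7: root D up a diminished sixth → Bbb, giving Bbb7.
D-sharpM: root D-sharp up a diminished sixth → Bb, giving BbM.
C-sharp7: root C-sharp up a diminished sixth → Ab, giving Ab7.
E-sharp-: root E-sharp up a diminished sixth → C, giving C-.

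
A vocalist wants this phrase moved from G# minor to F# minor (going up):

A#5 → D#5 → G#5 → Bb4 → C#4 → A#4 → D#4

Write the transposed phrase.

G# minor to F# minor up is a minor seventh, so every note moves up by that interval.
A#5 to G#6
D#5 to C#6
G#5 to F#6
Bb4 to Ab5
C#4 to B4
A#4 to G#5
D#4 to C#5

G#6 C#6 F#6 Ab5 B4 G#5 C#5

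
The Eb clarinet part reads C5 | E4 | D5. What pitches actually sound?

The Eb clarinet sounds a minor third above written, so transpose each written note up a minor third.
C5 → Eb5
E4 → G4
D5 → F5

Eb5 G4 F5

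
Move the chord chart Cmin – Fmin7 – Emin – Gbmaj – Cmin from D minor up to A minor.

Gmin Cmin7 Bmin Dbmaj Gmin

D minor up to A minor is a perfect fifth; each chord root moves by that interval while the quality stays the same.
Cmin: root C up a perfect fifth → G, giving Gmin.
Fmin7: root F up a perfect fifth → C, giving Cmin7.
Emin: root E up a perfect fifth → B, giving Bmin.
Gbmaj: root Gb up a perfect fifth → Db, giving Dbmaj.
Cmin: root C up a perfect fifth → G, giving Gmin.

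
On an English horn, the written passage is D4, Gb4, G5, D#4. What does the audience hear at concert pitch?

G3 Cb4 C5 G#3

Written C4 on the English horn sounds as F3, a perfect fifth lower; apply that shift to every note.
D4 -> G3
Gb4 -> Cb4
G5 -> C5
D#4 -> G#3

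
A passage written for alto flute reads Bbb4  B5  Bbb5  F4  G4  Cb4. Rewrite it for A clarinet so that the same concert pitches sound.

First find concert pitch: the alto flute sounds a perfect fourth below written, so Bbb4 B5 Bbb5 F4 G4 Cb4 sounds Fb4 F#5 Fb5 C4 D4 Gb3.
Then write for A clarinet: it sounds a minor third below written, so the part must be a minor third above concert.
Fb4 → Abb4
F#5 → A5
Fb5 → Abb5
C4 → Eb4
D4 → F4
Gb3 → Bbb3

Abb4 A5 Abb5 Eb4 F4 Bbb3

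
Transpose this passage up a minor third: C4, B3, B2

Eb4 D4 D3

C4 becomes Eb4
B3 becomes D4
B2 becomes D3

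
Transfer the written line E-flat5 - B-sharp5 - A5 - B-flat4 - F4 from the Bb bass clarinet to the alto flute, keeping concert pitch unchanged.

Gb4 D#5 C5 Db4 Ab3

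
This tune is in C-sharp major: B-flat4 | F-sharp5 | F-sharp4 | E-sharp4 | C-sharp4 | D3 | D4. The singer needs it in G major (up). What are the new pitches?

C-sharp major to G major up is a diminished fifth, so every note moves up by that interval.
Bb4 to Fb5
F#5 to C6
F#4 to C5
E#4 to B4
C#4 to G4
D3 to Ab3
D4 to Ab4

Fb5 C6 C5 B4 G4 Ab3 Ab4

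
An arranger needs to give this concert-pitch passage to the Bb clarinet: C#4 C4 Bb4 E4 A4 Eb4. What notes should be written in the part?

D#4 D4 C5 F#4 B4 F4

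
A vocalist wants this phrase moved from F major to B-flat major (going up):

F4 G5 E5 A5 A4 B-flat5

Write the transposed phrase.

Bb4 C6 A5 D6 D5 Eb6

From F up to B-flat is a perfect fourth; apply that to each pitch.
F4 gives Bb4
G5 gives C6
E5 gives A5
A5 gives D6
A4 gives D5
Bb5 gives Eb6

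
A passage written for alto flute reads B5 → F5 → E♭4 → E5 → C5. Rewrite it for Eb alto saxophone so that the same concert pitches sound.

D#6 A5 G4 G#5 E5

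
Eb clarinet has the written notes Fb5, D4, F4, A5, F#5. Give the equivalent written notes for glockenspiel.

Abb3 F2 Ab2 C4 A3

First find concert pitch: the Eb clarinet sounds a minor third above written, so Fb5 D4 F4 A5 F#5 sounds Abb5 F4 Ab4 C6 A5.
Then write for glockenspiel: it sounds a perfect fifteenth above written, so the part must be a perfect fifteenth below concert.
Abb5 → Abb3
F4 → F2
Ab4 → Ab2
C6 → C4
A5 → A3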